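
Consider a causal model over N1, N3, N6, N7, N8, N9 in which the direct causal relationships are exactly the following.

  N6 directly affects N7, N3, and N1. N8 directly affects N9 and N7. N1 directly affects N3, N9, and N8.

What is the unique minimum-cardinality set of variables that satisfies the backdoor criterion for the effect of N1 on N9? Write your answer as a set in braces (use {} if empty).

{}

Variables eligible for adjustment (non-descendants of N1, excluding N1 and N9): {N6}.
Backdoor paths from N1 to N9:
  P1: N1 <- N6 -> N7 <- N8 -> N9
Each backdoor path contains an unconditioned collider, so every path is already blocked with the empty conditioning set:
  P1: blocked at collider N7 (neither it nor any descendant is in the conditioning set).
The empty set is therefore the unique smallest valid set.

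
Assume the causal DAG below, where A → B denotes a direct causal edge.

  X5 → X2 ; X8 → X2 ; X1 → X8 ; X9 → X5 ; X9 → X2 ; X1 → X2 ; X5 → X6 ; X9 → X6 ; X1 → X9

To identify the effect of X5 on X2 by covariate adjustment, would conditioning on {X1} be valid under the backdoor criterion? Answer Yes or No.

Backdoor paths from X5 to X2 (paths whose first edge points into X5):
  P1: X5 <- X9 <- X1 -> X8 -> X2
  P2: X5 <- X9 <- X1 -> X2
  P3: X5 <- X9 -> X2
Condition 1 (no descendant of X5 in the set): holds — descendants of X5 are {X2, X6}; none are in {X1}.
Condition 2 (every backdoor path blocked by {X1}):
  P1: blocked at fork node X1 ∈ conditioning set.
  P2: blocked at fork node X1 ∈ conditioning set.
  P3: open — no interior node is in the conditioning set.
{X1} does not satisfy the backdoor criterion.

No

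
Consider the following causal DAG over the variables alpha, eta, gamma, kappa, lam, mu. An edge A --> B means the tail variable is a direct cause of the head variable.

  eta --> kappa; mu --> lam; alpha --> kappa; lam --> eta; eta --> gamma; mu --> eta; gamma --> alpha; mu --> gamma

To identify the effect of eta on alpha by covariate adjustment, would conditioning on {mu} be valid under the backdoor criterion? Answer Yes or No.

Yes

Backdoor paths from eta to alpha (paths whose first edge points into eta):
  P1: eta <- mu -> gamma -> alpha
  P2: eta <- lam <- mu -> gamma -> alpha
Condition 1 (no descendant of eta in the set): holds — descendants of eta are {alpha, gamma, kappa}; none are in {mu}.
Condition 2 (every backdoor path blocked by {mu}):
  P1: blocked at fork node mu ∈ conditioning set.
  P2: blocked at fork node mu ∈ conditioning set.
{mu} satisfies the backdoor criterion.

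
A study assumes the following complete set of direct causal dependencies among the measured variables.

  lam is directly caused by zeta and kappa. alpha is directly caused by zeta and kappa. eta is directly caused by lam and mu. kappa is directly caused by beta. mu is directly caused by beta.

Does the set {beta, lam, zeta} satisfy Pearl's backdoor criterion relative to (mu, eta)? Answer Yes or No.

Backdoor paths from mu to eta (paths whose first edge points into mu):
  P1: mu <- beta -> kappa -> lam -> eta
  P2: mu <- beta -> kappa -> alpha <- zeta -> lam -> eta
Condition 1 (no descendant of mu in the set): holds — descendants of mu are {eta}; none are in {beta, lam, zeta}.
Condition 2 (every backdoor path blocked by {beta, lam, zeta}):
  P1: blocked at fork node beta ∈ conditioning set.
  P2: blocked at fork node beta ∈ conditioning set.
{beta, lam, zeta} satisfies the backdoor criterion.

Yes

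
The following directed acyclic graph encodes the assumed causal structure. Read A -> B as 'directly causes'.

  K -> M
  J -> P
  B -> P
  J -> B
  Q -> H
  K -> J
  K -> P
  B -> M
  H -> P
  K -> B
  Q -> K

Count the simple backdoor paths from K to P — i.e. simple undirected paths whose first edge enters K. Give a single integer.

A backdoor path from K to P is any simple undirected path whose first edge points into K (i.e. leaves K via a parent).
Parents of K: {Q}.
Enumerating:
  P1: K <- Q -> H -> P
That exhausts the simple backdoor paths. Count: 1.

1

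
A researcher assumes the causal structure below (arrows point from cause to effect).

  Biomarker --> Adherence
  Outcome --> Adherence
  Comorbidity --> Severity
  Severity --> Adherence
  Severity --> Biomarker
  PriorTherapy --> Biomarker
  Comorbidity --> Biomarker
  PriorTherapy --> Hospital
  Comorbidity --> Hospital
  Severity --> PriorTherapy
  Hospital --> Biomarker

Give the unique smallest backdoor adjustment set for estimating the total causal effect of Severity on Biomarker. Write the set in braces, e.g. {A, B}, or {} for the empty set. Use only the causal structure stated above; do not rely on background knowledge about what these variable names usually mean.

{Comorbidity}

Variables eligible for adjustment (non-descendants of Severity, excluding Severity and Biomarker): {Comorbidity, Outcome}.
Backdoor paths from Severity to Biomarker:
  P1: Severity <- Comorbidity -> Hospital <- PriorTherapy -> Biomarker
  P2: Severity <- Comorbidity -> Hospital -> Biomarker
  P3: Severity <- Comorbidity -> Biomarker
The empty set is not sufficient: P2 (Severity <- Comorbidity -> Hospital -> Biomarker) has no collider blocking it and no conditioned non-collider, so it is open.
Try {Comorbidity}:
  P1: blocked at fork node Comorbidity ∈ conditioning set.
  P2: blocked at fork node Comorbidity ∈ conditioning set.
  P3: blocked at fork node Comorbidity ∈ conditioning set.
{Comorbidity} contains no descendant of Severity and blocks every backdoor path.
No other singleton works — e.g. {Outcome} leaves P2 open — so {Comorbidity} is the unique smallest valid adjustment set.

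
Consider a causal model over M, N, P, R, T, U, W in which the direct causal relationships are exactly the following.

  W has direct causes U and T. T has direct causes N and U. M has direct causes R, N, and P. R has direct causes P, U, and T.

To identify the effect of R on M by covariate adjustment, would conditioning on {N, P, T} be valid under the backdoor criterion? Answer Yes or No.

Yes

Backdoor paths from R to M (paths whose first edge points into R):
  P1: R <- U -> T <- N -> M
  P2: R <- U -> W <- T <- N -> M
  P3: R <- T <- N -> M
  P4: R <- P -> M
Condition 1 (no descendant of R in the set): holds — descendants of R are {M}; none are in {N, P, T}.
Condition 2 (every backdoor path blocked by {N, P, T}):
  P1: blocked at fork node N ∈ conditioning set.
  P2: blocked at collider W (neither it nor any descendant is in the conditioning set).
  P3: blocked at chain node T ∈ conditioning set.
  P4: blocked at fork node P ∈ conditioning set.
{N, P, T} satisfies the backdoor criterion.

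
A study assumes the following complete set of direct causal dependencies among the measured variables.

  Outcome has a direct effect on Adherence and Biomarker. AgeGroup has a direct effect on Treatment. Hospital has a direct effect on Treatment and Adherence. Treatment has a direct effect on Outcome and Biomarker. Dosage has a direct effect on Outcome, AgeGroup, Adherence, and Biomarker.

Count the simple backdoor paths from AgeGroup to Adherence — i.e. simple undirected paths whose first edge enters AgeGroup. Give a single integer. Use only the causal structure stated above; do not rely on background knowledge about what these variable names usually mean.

A backdoor path from AgeGroup to Adherence is any simple undirected path whose first edge points into AgeGroup (i.e. leaves AgeGroup via a parent).
Parents of AgeGroup: {Dosage}.
Enumerating:
  P1: AgeGroup <- Dosage -> Outcome <- Treatment <- Hospital -> Adherence
  P2: AgeGroup <- Dosage -> Outcome -> Adherence
  P3: AgeGroup <- Dosage -> Outcome -> Biomarker <- Treatment <- Hospital -> Adherence
  P4: AgeGroup <- Dosage -> Adherence
  P5: AgeGroup <- Dosage -> Biomarker <- Treatment <- Hospital -> Adherence
  P6: AgeGroup <- Dosage -> Biomarker <- Treatment -> Outcome -> Adherence
  P7: AgeGroup <- Dosage -> Biomarker <- Outcome <- Treatment <- Hospital -> Adherence
  P8: AgeGroup <- Dosage -> Biomarker <- Outcome -> Adherence
That exhausts the simple backdoor paths. Count: 8.

8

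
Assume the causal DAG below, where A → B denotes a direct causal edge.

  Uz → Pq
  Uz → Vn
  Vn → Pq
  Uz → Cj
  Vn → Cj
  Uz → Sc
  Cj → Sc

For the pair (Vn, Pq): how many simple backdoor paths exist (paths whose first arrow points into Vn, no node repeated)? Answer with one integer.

1

A backdoor path from Vn to Pq is any simple undirected path whose first edge points into Vn (i.e. leaves Vn via a parent).
Parents of Vn: {Uz}.
Enumerating:
  P1: Vn <- Uz -> Pq
That exhausts the simple backdoor paths. Count: 1.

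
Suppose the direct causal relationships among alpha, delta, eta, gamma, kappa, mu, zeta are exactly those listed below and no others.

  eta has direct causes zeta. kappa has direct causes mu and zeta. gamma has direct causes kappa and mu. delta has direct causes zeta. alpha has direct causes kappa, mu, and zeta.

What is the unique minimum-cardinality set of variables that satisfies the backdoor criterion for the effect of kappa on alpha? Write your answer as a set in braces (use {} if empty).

{mu, zeta}

Variables eligible for adjustment (non-descendants of kappa, excluding kappa and alpha): {delta, eta, mu, zeta}.
Backdoor paths from kappa to alpha:
  P1: kappa <- zeta -> alpha
  P2: kappa <- mu -> alpha
The empty set is not sufficient: P1 (kappa <- zeta -> alpha) has no collider blocking it and no conditioned non-collider, so it is open.
Try {mu, zeta}:
  P1: blocked at fork node zeta ∈ conditioning set.
  P2: blocked at fork node mu ∈ conditioning set.
{mu, zeta} contains no descendant of kappa and blocks every backdoor path.
Every element of {mu, zeta} is needed (dropping mu leaves P2 open; dropping zeta leaves P1 open), so no proper subset is valid.
Among all size-2 subsets of the eligible variables, only {mu, zeta} blocks every backdoor path, so it is the unique smallest valid adjustment set.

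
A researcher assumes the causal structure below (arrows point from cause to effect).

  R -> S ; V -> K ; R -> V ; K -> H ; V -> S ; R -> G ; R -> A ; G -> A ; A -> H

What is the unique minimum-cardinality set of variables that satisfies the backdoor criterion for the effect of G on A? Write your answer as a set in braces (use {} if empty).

{R}

Variables eligible for adjustment (non-descendants of G, excluding G and A): {K, R, S, V}.
Backdoor paths from G to A:
  P1: G <- R -> V -> K -> H <- A
  P2: G <- R -> S <- V -> K -> H <- A
  P3: G <- R -> A
The empty set is not sufficient: P3 (G <- R -> A) has no collider blocking it and no conditioned non-collider, so it is open.
Try {R}:
  P1: blocked at fork node R ∈ conditioning set.
  P2: blocked at fork node R ∈ conditioning set.
  P3: blocked at fork node R ∈ conditioning set.
{R} contains no descendant of G and blocks every backdoor path.
No other singleton works — e.g. {V} leaves P3 open — so {R} is the unique smallest valid adjustment set.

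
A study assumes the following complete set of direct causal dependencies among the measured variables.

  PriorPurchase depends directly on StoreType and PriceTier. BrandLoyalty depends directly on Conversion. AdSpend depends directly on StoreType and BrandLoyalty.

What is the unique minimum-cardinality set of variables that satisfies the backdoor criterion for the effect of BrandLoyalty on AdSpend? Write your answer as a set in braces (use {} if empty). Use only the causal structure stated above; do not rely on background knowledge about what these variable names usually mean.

Variables eligible for adjustment (non-descendants of BrandLoyalty, excluding BrandLoyalty and AdSpend): {Conversion, PriceTier, PriorPurchase, StoreType}.
Backdoor paths from BrandLoyalty to AdSpend:
  (none)
With no backdoor paths the empty set already satisfies the criterion, and it is trivially minimal.

{}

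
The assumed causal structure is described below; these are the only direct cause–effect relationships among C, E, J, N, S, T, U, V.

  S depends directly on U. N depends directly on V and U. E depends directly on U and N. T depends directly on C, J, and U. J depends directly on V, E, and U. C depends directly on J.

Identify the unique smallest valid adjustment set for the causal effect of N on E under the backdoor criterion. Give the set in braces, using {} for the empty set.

Variables eligible for adjustment (non-descendants of N, excluding N and E): {S, U, V}.
Backdoor paths from N to E:
  P1: N <- V -> J <- U -> E
  P2: N <- V -> J <- E
  P3: N <- V -> J -> C -> T <- U -> E
  P4: N <- V -> J -> T <- U -> E
  P5: N <- U -> E
  P6: N <- U -> J <- E
  P7: N <- U -> T <- J <- E
  P8: N <- U -> T <- C <- J <- E
The empty set is not sufficient: P5 (N <- U -> E) has no collider blocking it and no conditioned non-collider, so it is open.
Try {U}:
  P1: blocked at collider J (neither it nor any descendant is in the conditioning set).
  P2: blocked at collider J (neither it nor any descendant is in the conditioning set).
  P3: blocked at collider T (neither it nor any descendant is in the conditioning set).
  P4: blocked at collider T (neither it nor any descendant is in the conditioning set).
  P5: blocked at fork node U ∈ conditioning set.
  P6: blocked at fork node U ∈ conditioning set.
  P7: blocked at fork node U ∈ conditioning set.
  P8: blocked at fork node U ∈ conditioning set.
{U} contains no descendant of N and blocks every backdoor path.
No other singleton works — e.g. {V} leaves P5 open — so {U} is the unique smallest valid adjustment set.

{U}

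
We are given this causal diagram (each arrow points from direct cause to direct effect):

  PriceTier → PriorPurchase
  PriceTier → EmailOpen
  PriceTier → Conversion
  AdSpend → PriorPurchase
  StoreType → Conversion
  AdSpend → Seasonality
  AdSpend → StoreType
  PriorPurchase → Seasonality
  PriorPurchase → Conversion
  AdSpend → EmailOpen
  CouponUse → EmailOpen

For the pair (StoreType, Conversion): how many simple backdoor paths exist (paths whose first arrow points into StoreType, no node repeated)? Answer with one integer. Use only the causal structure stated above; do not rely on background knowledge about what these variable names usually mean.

A backdoor path from StoreType to Conversion is any simple undirected path whose first edge points into StoreType (i.e. leaves StoreType via a parent).
Parents of StoreType: {AdSpend}.
Enumerating:
  P1: StoreType <- AdSpend -> PriorPurchase <- PriceTier -> Conversion
  P2: StoreType <- AdSpend -> PriorPurchase -> Conversion
  P3: StoreType <- AdSpend -> Seasonality <- PriorPurchase <- PriceTier -> Conversion
  P4: StoreType <- AdSpend -> Seasonality <- PriorPurchase -> Conversion
  P5: StoreType <- AdSpend -> EmailOpen <- PriceTier -> PriorPurchase -> Conversion
  P6: StoreType <- AdSpend -> EmailOpen <- PriceTier -> Conversion
That exhausts the simple backdoor paths. Count: 6.

6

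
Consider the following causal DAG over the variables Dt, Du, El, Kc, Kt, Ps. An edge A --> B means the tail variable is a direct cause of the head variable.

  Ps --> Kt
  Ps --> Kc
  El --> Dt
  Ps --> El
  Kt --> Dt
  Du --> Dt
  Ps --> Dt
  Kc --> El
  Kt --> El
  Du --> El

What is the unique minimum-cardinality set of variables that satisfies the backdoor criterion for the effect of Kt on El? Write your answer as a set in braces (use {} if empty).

{Ps}

Variables eligible for adjustment (non-descendants of Kt, excluding Kt and El): {Du, Kc, Ps}.
Backdoor paths from Kt to El:
  P1: Kt <- Ps -> Kc -> El
  P2: Kt <- Ps -> El
  P3: Kt <- Ps -> Dt <- Du -> El
  P4: Kt <- Ps -> Dt <- El
The empty set is not sufficient: P1 (Kt <- Ps -> Kc -> El) has no collider blocking it and no conditioned non-collider, so it is open.
Try {Ps}:
  P1: blocked at fork node Ps ∈ conditioning set.
  P2: blocked at fork node Ps ∈ conditioning set.
  P3: blocked at fork node Ps ∈ conditioning set.
  P4: blocked at fork node Ps ∈ conditioning set.
{Ps} contains no descendant of Kt and blocks every backdoor path.
No other singleton works — e.g. {Du} leaves P1 open — so {Ps} is the unique smallest valid adjustment set.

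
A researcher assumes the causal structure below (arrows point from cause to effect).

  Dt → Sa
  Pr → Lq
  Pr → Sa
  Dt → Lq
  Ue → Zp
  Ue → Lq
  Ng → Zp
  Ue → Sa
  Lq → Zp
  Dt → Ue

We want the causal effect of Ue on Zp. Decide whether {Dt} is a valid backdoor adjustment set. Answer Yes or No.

Yes

Backdoor paths from Ue to Zp (paths whose first edge points into Ue):
  P1: Ue <- Dt -> Sa <- Pr -> Lq -> Zp
  P2: Ue <- Dt -> Lq -> Zp
Condition 1 (no descendant of Ue in the set): holds — descendants of Ue are {Lq, Sa, Zp}; none are in {Dt}.
Condition 2 (every backdoor path blocked by {Dt}):
  P1: blocked at fork node Dt ∈ conditioning set.
  P2: blocked at fork node Dt ∈ conditioning set.
{Dt} satisfies the backdoor criterion.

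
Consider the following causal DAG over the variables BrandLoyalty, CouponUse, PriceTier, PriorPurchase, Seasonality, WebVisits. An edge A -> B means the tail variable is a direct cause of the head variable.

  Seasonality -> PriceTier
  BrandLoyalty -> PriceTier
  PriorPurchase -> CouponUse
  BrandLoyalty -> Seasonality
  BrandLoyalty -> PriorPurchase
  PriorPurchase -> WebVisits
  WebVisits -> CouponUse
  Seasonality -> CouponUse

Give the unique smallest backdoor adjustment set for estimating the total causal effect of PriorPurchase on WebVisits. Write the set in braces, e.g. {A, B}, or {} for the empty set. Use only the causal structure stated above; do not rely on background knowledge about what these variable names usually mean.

Variables eligible for adjustment (non-descendants of PriorPurchase, excluding PriorPurchase and WebVisits): {BrandLoyalty, PriceTier, Seasonality}.
Backdoor paths from PriorPurchase to WebVisits:
  P1: PriorPurchase <- BrandLoyalty -> Seasonality -> CouponUse <- WebVisits
  P2: PriorPurchase <- BrandLoyalty -> PriceTier <- Seasonality -> CouponUse <- WebVisits
Each backdoor path contains an unconditioned collider, so every path is already blocked with the empty conditioning set:
  P1: blocked at collider CouponUse (neither it nor any descendant is in the conditioning set).
  P2: blocked at collider PriceTier (neither it nor any descendant is in the conditioning set).
The empty set is therefore the unique smallest valid set.

{}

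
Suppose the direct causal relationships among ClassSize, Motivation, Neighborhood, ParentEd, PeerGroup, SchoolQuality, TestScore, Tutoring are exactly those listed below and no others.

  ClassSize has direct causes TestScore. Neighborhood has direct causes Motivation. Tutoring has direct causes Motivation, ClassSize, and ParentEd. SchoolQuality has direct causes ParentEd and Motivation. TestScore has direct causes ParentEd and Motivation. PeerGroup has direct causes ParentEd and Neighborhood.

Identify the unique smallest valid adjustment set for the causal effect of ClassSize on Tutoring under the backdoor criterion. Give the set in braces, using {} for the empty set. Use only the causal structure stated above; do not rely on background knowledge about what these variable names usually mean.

{TestScore}

Variables eligible for adjustment (non-descendants of ClassSize, excluding ClassSize and Tutoring): {Motivation, Neighborhood, ParentEd, PeerGroup, SchoolQuality, TestScore}.
Backdoor paths from ClassSize to Tutoring:
  P1: ClassSize <- TestScore <- Motivation -> Neighborhood -> PeerGroup <- ParentEd -> Tutoring
  P2: ClassSize <- TestScore <- Motivation -> SchoolQuality <- ParentEd -> Tutoring
  P3: ClassSize <- TestScore <- Motivation -> Tutoring
  P4: ClassSize <- TestScore <- ParentEd -> SchoolQuality <- Motivation -> Tutoring
  P5: ClassSize <- TestScore <- ParentEd -> Tutoring
  P6: ClassSize <- TestScore <- ParentEd -> PeerGroup <- Neighborhood <- Motivation -> Tutoring
The empty set is not sufficient: P3 (ClassSize <- TestScore <- Motivation -> Tutoring) has no collider blocking it and no conditioned non-collider, so it is open.
Try {TestScore}:
  P1: blocked at chain node TestScore ∈ conditioning set.
  P2: blocked at chain node TestScore ∈ conditioning set.
  P3: blocked at chain node TestScore ∈ conditioning set.
  P4: blocked at chain node TestScore ∈ conditioning set.
  P5: blocked at chain node TestScore ∈ conditioning set.
  P6: blocked at chain node TestScore ∈ conditioning set.
{TestScore} contains no descendant of ClassSize and blocks every backdoor path.
No other singleton works — e.g. {Motivation} leaves P5 open — so {TestScore} is the unique smallest valid adjustment set.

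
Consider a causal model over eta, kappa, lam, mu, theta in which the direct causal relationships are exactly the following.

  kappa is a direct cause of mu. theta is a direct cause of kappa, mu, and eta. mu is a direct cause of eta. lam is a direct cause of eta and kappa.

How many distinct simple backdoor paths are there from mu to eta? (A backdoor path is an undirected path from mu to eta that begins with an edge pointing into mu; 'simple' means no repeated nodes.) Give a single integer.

A backdoor path from mu to eta is any simple undirected path whose first edge points into mu (i.e. leaves mu via a parent).
Parents of mu: {kappa, theta}.
Enumerating:
  P1: mu <- theta -> kappa <- lam -> eta
  P2: mu <- theta -> eta
  P3: mu <- kappa <- lam -> eta
  P4: mu <- kappa <- theta -> eta
That exhausts the simple backdoor paths. Count: 4.

4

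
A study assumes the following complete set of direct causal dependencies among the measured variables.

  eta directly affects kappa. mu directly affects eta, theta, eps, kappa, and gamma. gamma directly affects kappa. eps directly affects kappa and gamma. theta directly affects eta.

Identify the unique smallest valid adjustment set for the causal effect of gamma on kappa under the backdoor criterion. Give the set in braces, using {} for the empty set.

{eps, mu}

Variables eligible for adjustment (non-descendants of gamma, excluding gamma and kappa): {eps, eta, mu, theta}.
Backdoor paths from gamma to kappa:
  P1: gamma <- mu -> theta -> eta -> kappa
  P2: gamma <- mu -> eps -> kappa
  P3: gamma <- mu -> eta -> kappa
  P4: gamma <- mu -> kappa
  P5: gamma <- eps <- mu -> theta -> eta -> kappa
  P6: gamma <- eps <- mu -> eta -> kappa
  P7: gamma <- eps <- mu -> kappa
  P8: gamma <- eps -> kappa
The empty set is not sufficient: P1 (gamma <- mu -> theta -> eta -> kappa) has no collider blocking it and no conditioned non-collider, so it is open.
Try {eps, mu}:
  P1: blocked at fork node mu ∈ conditioning set.
  P2: blocked at fork node mu ∈ conditioning set.
  P3: blocked at fork node mu ∈ conditioning set.
  P4: blocked at fork node mu ∈ conditioning set.
  P5: blocked at chain node eps ∈ conditioning set.
  P6: blocked at chain node eps ∈ conditioning set.
  P7: blocked at chain node eps ∈ conditioning set.
  P8: blocked at fork node eps ∈ conditioning set.
{eps, mu} contains no descendant of gamma and blocks every backdoor path.
Every element of {eps, mu} is needed (dropping eps leaves P8 open; dropping mu leaves P1 open), so no proper subset is valid.
Among all size-2 subsets of the eligible variables, only {eps, mu} blocks every backdoor path, so it is the unique smallest valid adjustment set.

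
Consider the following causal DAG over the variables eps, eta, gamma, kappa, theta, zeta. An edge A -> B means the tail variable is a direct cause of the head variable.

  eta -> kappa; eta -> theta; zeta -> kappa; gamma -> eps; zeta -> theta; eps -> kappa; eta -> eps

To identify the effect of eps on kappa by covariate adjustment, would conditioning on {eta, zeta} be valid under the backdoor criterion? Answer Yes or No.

Yes

Backdoor paths from eps to kappa (paths whose first edge points into eps):
  P1: eps <- eta -> theta <- zeta -> kappa
  P2: eps <- eta -> kappa
Condition 1 (no descendant of eps in the set): holds — descendants of eps are {kappa}; none are in {eta, zeta}.
Condition 2 (every backdoor path blocked by {eta, zeta}):
  P1: blocked at fork node eta ∈ conditioning set.
  P2: blocked at fork node eta ∈ conditioning set.
{eta, zeta} satisfies the backdoor criterion.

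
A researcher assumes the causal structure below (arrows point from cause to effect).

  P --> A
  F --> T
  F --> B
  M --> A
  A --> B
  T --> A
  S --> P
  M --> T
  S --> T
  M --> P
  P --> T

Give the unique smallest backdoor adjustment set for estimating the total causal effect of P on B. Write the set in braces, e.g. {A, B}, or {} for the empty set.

Variables eligible for adjustment (non-descendants of P, excluding P and B): {F, M, S}.
Backdoor paths from P to B:
  P1: P <- S -> T <- M -> A -> B
  P2: P <- S -> T <- F -> B
  P3: P <- S -> T -> A -> B
  P4: P <- M -> T <- F -> B
  P5: P <- M -> T -> A -> B
  P6: P <- M -> A <- T <- F -> B
  P7: P <- M -> A -> B
The empty set is not sufficient: P3 (P <- S -> T -> A -> B) has no collider blocking it and no conditioned non-collider, so it is open.
Try {M, S}:
  P1: blocked at fork node S ∈ conditioning set.
  P2: blocked at fork node S ∈ conditioning set.
  P3: blocked at fork node S ∈ conditioning set.
  P4: blocked at fork node M ∈ conditioning set.
  P5: blocked at fork node M ∈ conditioning set.
  P6: blocked at fork node M ∈ conditioning set.
  P7: blocked at fork node M ∈ conditioning set.
{M, S} contains no descendant of P and blocks every backdoor path.
Every element of {M, S} is needed (dropping M leaves P5 open; dropping S leaves P3 open), so no proper subset is valid.
Among all size-2 subsets of the eligible variables, only {M, S} blocks every backdoor path, so it is the unique smallest valid adjustment set.

{M, S}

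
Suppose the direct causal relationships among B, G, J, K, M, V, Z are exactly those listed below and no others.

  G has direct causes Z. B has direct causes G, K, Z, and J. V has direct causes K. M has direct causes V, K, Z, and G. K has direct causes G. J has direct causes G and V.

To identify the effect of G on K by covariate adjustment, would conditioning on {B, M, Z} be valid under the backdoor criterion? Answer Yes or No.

Backdoor paths from G to K (paths whose first edge points into G):
  P1: G <- Z -> M <- K
  P2: G <- Z -> M <- V <- K
  P3: G <- Z -> M <- V -> J -> B <- K
  P4: G <- Z -> B <- K
  P5: G <- Z -> B <- J <- V <- K
  P6: G <- Z -> B <- J <- V -> M <- K
Condition 1 (no descendant of G in the set): FAILS — B and M are descendants of G.
Condition 2 (every backdoor path blocked by {B, M, Z}):
  P1: blocked at fork node Z ∈ conditioning set.
  P2: blocked at fork node Z ∈ conditioning set.
  P3: blocked at fork node Z ∈ conditioning set.
  P4: blocked at fork node Z ∈ conditioning set.
  P5: blocked at fork node Z ∈ conditioning set.
  P6: blocked at fork node Z ∈ conditioning set.
{B, M, Z} does not satisfy the backdoor criterion.

No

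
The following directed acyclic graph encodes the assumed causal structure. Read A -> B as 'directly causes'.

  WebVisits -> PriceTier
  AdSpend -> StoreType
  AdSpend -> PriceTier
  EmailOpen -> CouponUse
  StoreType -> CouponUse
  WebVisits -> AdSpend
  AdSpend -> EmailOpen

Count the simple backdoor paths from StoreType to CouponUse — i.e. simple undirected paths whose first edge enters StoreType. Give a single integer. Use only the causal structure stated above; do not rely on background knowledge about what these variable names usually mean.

A backdoor path from StoreType to CouponUse is any simple undirected path whose first edge points into StoreType (i.e. leaves StoreType via a parent).
Parents of StoreType: {AdSpend}.
Enumerating:
  P1: StoreType <- AdSpend -> EmailOpen -> CouponUse
That exhausts the simple backdoor paths. Count: 1.

1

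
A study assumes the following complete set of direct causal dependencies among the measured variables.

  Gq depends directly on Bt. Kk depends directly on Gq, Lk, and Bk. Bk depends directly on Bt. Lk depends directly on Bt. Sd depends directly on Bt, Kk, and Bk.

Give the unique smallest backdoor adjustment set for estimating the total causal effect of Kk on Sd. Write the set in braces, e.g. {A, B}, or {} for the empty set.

Variables eligible for adjustment (non-descendants of Kk, excluding Kk and Sd): {Bk, Bt, Gq, Lk}.
Backdoor paths from Kk to Sd:
  P1: Kk <- Gq <- Bt -> Bk -> Sd
  P2: Kk <- Gq <- Bt -> Sd
  P3: Kk <- Bk <- Bt -> Sd
  P4: Kk <- Bk -> Sd
  P5: Kk <- Lk <- Bt -> Bk -> Sd
  P6: Kk <- Lk <- Bt -> Sd
The empty set is not sufficient: P1 (Kk <- Gq <- Bt -> Bk -> Sd) has no collider blocking it and no conditioned non-collider, so it is open.
Try {Bk, Bt}:
  P1: blocked at fork node Bt ∈ conditioning set.
  P2: blocked at fork node Bt ∈ conditioning set.
  P3: blocked at chain node Bk ∈ conditioning set.
  P4: blocked at fork node Bk ∈ conditioning set.
  P5: blocked at fork node Bt ∈ conditioning set.
  P6: blocked at fork node Bt ∈ conditioning set.
{Bk, Bt} contains no descendant of Kk and blocks every backdoor path.
Every element of {Bk, Bt} is needed (dropping Bk leaves P4 open; dropping Bt leaves P2 open), so no proper subset is valid.
Among all size-2 subsets of the eligible variables, only {Bk, Bt} blocks every backdoor path, so it is the unique smallest valid adjustment set.

{Bk, Bt}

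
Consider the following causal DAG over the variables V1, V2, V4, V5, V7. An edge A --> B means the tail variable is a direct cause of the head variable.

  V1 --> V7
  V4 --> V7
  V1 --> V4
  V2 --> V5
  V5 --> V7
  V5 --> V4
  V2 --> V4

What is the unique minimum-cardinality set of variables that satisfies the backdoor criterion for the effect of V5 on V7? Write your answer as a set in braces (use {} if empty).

{V2}

Variables eligible for adjustment (non-descendants of V5, excluding V5 and V7): {V1, V2}.
Backdoor paths from V5 to V7:
  P1: V5 <- V2 -> V4 <- V1 -> V7
  P2: V5 <- V2 -> V4 -> V7
The empty set is not sufficient: P2 (V5 <- V2 -> V4 -> V7) has no collider blocking it and no conditioned non-collider, so it is open.
Try {V2}:
  P1: blocked at fork node V2 ∈ conditioning set.
  P2: blocked at fork node V2 ∈ conditioning set.
{V2} contains no descendant of V5 and blocks every backdoor path.
No other singleton works — e.g. {V1} leaves P2 open — so {V2} is the unique smallest valid adjustment set.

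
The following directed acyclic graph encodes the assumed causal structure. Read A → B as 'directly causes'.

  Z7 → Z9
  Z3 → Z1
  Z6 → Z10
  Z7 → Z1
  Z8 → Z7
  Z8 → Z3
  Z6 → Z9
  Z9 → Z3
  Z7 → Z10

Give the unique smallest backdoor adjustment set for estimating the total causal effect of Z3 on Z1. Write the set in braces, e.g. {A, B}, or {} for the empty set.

{Z7}

Variables eligible for adjustment (non-descendants of Z3, excluding Z3 and Z1): {Z10, Z6, Z7, Z8, Z9}.
Backdoor paths from Z3 to Z1:
  P1: Z3 <- Z8 -> Z7 -> Z1
  P2: Z3 <- Z9 <- Z7 -> Z1
  P3: Z3 <- Z9 <- Z6 -> Z10 <- Z7 -> Z1
The empty set is not sufficient: P1 (Z3 <- Z8 -> Z7 -> Z1) has no collider blocking it and no conditioned non-collider, so it is open.
Try {Z7}:
  P1: blocked at chain node Z7 ∈ conditioning set.
  P2: blocked at fork node Z7 ∈ conditioning set.
  P3: blocked at collider Z10 (neither it nor any descendant is in the conditioning set).
{Z7} contains no descendant of Z3 and blocks every backdoor path.
No other singleton works — e.g. {Z8} leaves P2 open — so {Z7} is the unique smallest valid adjustment set.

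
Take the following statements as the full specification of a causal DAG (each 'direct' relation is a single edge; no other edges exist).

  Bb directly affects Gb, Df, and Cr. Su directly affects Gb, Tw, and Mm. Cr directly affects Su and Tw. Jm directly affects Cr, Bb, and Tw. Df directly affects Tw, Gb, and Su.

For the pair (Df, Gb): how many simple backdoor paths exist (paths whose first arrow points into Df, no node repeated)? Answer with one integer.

8

A backdoor path from Df to Gb is any simple undirected path whose first edge points into Df (i.e. leaves Df via a parent).
Parents of Df: {Bb}.
Enumerating:
  P1: Df <- Bb <- Jm -> Cr -> Su -> Gb
  P2: Df <- Bb <- Jm -> Cr -> Tw <- Su -> Gb
  P3: Df <- Bb <- Jm -> Tw <- Cr -> Su -> Gb
  P4: Df <- Bb <- Jm -> Tw <- Su -> Gb
  P5: Df <- Bb -> Cr <- Jm -> Tw <- Su -> Gb
  P6: Df <- Bb -> Cr -> Su -> Gb
  P7: Df <- Bb -> Cr -> Tw <- Su -> Gb
  P8: Df <- Bb -> Gb
That exhausts the simple backdoor paths. Count: 8.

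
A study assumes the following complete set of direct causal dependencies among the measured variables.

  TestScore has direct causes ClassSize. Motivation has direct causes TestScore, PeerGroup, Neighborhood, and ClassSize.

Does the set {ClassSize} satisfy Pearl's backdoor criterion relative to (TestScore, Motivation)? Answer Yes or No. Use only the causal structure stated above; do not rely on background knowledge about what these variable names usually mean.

Backdoor paths from TestScore to Motivation (paths whose first edge points into TestScore):
  P1: TestScore <- ClassSize -> Motivation
Condition 1 (no descendant of TestScore in the set): holds — descendants of TestScore are {Motivation}; none are in {ClassSize}.
Condition 2 (every backdoor path blocked by {ClassSize}):
  P1: blocked at fork node ClassSize ∈ conditioning set.
{ClassSize} satisfies the backdoor criterion.

Yes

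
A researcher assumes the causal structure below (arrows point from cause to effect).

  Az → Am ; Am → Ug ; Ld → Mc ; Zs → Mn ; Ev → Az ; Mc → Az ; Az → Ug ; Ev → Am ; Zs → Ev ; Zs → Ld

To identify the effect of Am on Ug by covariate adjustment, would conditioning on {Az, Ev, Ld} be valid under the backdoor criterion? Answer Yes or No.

Backdoor paths from Am to Ug (paths whose first edge points into Am):
  P1: Am <- Ev <- Zs -> Ld -> Mc -> Az -> Ug
  P2: Am <- Ev -> Az -> Ug
  P3: Am <- Az -> Ug
Condition 1 (no descendant of Am in the set): holds — descendants of Am are {Ug}; none are in {Az, Ev, Ld}.
Condition 2 (every backdoor path blocked by {Az, Ev, Ld}):
  P1: blocked at chain node Ev ∈ conditioning set.
  P2: blocked at fork node Ev ∈ conditioning set.
  P3: blocked at fork node Az ∈ conditioning set.
{Az, Ev, Ld} satisfies the backdoor criterion.

Yes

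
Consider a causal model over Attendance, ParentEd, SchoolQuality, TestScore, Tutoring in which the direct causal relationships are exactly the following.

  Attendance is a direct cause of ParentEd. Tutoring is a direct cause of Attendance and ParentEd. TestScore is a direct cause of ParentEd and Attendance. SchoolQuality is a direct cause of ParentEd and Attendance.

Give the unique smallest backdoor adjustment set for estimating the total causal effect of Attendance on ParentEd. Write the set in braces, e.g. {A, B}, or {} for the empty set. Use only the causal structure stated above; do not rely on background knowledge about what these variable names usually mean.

Variables eligible for adjustment (non-descendants of Attendance, excluding Attendance and ParentEd): {SchoolQuality, TestScore, Tutoring}.
Backdoor paths from Attendance to ParentEd:
  P1: Attendance <- TestScore -> ParentEd
  P2: Attendance <- SchoolQuality -> ParentEd
  P3: Attendance <- Tutoring -> ParentEd
The empty set is not sufficient: P1 (Attendance <- TestScore -> ParentEd) has no collider blocking it and no conditioned non-collider, so it is open.
Try {SchoolQuality, TestScore, Tutoring}:
  P1: blocked at fork node TestScore ∈ conditioning set.
  P2: blocked at fork node SchoolQuality ∈ conditioning set.
  P3: blocked at fork node Tutoring ∈ conditioning set.
{SchoolQuality, TestScore, Tutoring} contains no descendant of Attendance and blocks every backdoor path.
Every element of {SchoolQuality, TestScore, Tutoring} is needed (dropping SchoolQuality leaves P2 open; dropping TestScore leaves P1 open; dropping Tutoring leaves P3 open), so no proper subset is valid.
Among all size-3 subsets of the eligible variables, only {SchoolQuality, TestScore, Tutoring} blocks every backdoor path, so it is the unique smallest valid adjustment set.

{SchoolQuality, TestScore, Tutoring}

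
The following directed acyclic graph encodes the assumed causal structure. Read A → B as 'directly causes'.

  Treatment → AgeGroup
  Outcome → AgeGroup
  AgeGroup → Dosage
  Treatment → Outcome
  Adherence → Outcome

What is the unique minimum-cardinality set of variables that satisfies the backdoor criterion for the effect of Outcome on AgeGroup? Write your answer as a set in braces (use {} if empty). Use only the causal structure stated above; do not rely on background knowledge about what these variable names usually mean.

{Treatment}

Variables eligible for adjustment (non-descendants of Outcome, excluding Outcome and AgeGroup): {Adherence, Treatment}.
Backdoor paths from Outcome to AgeGroup:
  P1: Outcome <- Treatment -> AgeGroup
The empty set is not sufficient: P1 (Outcome <- Treatment -> AgeGroup) has no collider blocking it and no conditioned non-collider, so it is open.
Try {Treatment}:
  P1: blocked at fork node Treatment ∈ conditioning set.
{Treatment} contains no descendant of Outcome and blocks every backdoor path.
No other singleton works — e.g. {Adherence} leaves P1 open — so {Treatment} is the unique smallest valid adjustment set.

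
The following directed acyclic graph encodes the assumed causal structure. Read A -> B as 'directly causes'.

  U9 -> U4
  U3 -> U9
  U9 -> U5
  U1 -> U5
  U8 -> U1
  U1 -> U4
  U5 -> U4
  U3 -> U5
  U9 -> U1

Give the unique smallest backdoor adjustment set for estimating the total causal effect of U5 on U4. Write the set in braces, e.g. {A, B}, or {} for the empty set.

{U1, U9}

Variables eligible for adjustment (non-descendants of U5, excluding U5 and U4): {U1, U3, U8, U9}.
Backdoor paths from U5 to U4:
  P1: U5 <- U3 -> U9 -> U1 -> U4
  P2: U5 <- U3 -> U9 -> U4
  P3: U5 <- U9 -> U1 -> U4
  P4: U5 <- U9 -> U4
  P5: U5 <- U1 <- U9 -> U4
  P6: U5 <- U1 -> U4
The empty set is not sufficient: P1 (U5 <- U3 -> U9 -> U1 -> U4) has no collider blocking it and no conditioned non-collider, so it is open.
Try {U1, U9}:
  P1: blocked at chain node U9 ∈ conditioning set.
  P2: blocked at chain node U9 ∈ conditioning set.
  P3: blocked at fork node U9 ∈ conditioning set.
  P4: blocked at fork node U9 ∈ conditioning set.
  P5: blocked at chain node U1 ∈ conditioning set.
  P6: blocked at fork node U1 ∈ conditioning set.
{U1, U9} contains no descendant of U5 and blocks every backdoor path.
Every element of {U1, U9} is needed (dropping U1 leaves P6 open; dropping U9 leaves P2 open), so no proper subset is valid.
Among all size-2 subsets of the eligible variables, only {U1, U9} blocks every backdoor path, so it is the unique smallest valid adjustment set.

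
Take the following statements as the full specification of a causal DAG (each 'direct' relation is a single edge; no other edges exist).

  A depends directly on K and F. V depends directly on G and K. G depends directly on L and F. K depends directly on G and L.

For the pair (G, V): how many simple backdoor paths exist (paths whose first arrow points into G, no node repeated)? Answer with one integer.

2

A backdoor path from G to V is any simple undirected path whose first edge points into G (i.e. leaves G via a parent).
Parents of G: {F, L}.
Enumerating:
  P1: G <- L -> K -> V
  P2: G <- F -> A <- K -> V
That exhausts the simple backdoor paths. Count: 2.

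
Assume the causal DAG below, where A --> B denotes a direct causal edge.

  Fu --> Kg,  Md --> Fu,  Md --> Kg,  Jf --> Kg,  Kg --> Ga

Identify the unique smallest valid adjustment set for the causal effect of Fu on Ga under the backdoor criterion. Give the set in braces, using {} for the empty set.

{Md}

Variables eligible for adjustment (non-descendants of Fu, excluding Fu and Ga): {Jf, Md}.
Backdoor paths from Fu to Ga:
  P1: Fu <- Md -> Kg -> Ga
The empty set is not sufficient: P1 (Fu <- Md -> Kg -> Ga) has no collider blocking it and no conditioned non-collider, so it is open.
Try {Md}:
  P1: blocked at fork node Md ∈ conditioning set.
{Md} contains no descendant of Fu and blocks every backdoor path.
No other singleton works — e.g. {Jf} leaves P1 open — so {Md} is the unique smallest valid adjustment set.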